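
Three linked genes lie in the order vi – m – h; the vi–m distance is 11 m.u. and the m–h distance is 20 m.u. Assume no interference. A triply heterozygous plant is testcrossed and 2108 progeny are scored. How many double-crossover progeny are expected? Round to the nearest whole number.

46

Map distances give recombination frequencies of 0.110 and 0.200 for the two intervals.
With no interference, expected double-crossover frequency = 0.110 × 0.200 = 0.02200.
Expected number = 0.02200 × 2108 = 46.38 ≈ 46.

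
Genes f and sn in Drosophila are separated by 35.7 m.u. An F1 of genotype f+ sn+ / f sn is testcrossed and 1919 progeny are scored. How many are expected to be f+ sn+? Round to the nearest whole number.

617

A map distance of 35.7 m.u. corresponds to a recombination frequency of 0.357.
The F1 is f+ sn+ / f sn, so f+ sn+ is a parental gamete class with expected frequency (1 − r)/2 = 0.643/2 = 0.3215.
Expected number = 0.3215 × 1919 = 616.96 ≈ 617.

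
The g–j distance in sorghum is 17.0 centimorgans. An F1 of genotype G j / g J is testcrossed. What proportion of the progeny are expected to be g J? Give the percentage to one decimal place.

A map distance of 17.0 centimorgans corresponds to a recombination frequency of 0.170.
The F1 is G j / g J, so g J is a parental gamete class with expected frequency (1 − r)/2 = 0.830/2 = 0.4150.
That is 0.4150 = 41.5% of the progeny.

41.5%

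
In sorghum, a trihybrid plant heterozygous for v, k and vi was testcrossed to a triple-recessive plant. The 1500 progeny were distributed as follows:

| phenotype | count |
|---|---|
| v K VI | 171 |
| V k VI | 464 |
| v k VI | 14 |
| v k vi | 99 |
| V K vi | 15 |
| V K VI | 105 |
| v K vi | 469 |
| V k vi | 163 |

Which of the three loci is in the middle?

v

The two most frequent reciprocal classes, V k VI and v K vi, are the parental types, so the F1 was V k VI / v K vi.
The two rarest classes, v k VI and V K vi, are the double crossovers. Comparing them with the parentals, only the v allele has switched, so v is the middle locus and the order is vi – v – k.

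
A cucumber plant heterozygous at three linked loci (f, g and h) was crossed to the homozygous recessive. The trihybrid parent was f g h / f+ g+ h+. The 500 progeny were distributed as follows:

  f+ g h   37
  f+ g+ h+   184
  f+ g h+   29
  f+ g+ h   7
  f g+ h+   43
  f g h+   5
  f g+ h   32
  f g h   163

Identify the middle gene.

The two rarest classes, f g h+ and f+ g+ h, are the double crossovers. Comparing them with the parentals, only the h allele has switched, so h is the middle locus and the order is f – h – g.

h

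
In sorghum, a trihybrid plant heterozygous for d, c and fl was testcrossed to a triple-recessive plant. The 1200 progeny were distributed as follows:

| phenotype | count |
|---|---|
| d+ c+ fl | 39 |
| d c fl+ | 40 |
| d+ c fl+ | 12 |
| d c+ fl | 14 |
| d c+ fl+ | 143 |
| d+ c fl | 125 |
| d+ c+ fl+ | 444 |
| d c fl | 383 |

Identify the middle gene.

The two most frequent reciprocal classes, d c fl and d+ c+ fl+, are the parental types, so the F1 was d c fl / d+ c+ fl+.
The two rarest classes, d c+ fl and d+ c fl+, are the double crossovers. Comparing them with the parentals, only the c allele has switched, so c is the middle locus and the order is d – c – fl.

c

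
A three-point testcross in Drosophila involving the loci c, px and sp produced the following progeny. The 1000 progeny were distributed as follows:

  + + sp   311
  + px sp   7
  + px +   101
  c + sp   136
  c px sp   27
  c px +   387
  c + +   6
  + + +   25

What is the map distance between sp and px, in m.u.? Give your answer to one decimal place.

6.5 m.u.

The two most frequent reciprocal classes, + + sp and c px +, are the parental types, so the F1 was + + sp / c px +.
The two rarest classes, + px sp and c + +, are the double crossovers. Comparing them with the parentals, only the px allele has switched, so px is the middle locus and the order is sp – px – c.
Crossovers in the sp–px interval produce the single-crossover classes + + + and c px sp (25 + 27 = 52) plus the double crossovers (13).
RF(sp–px) = (52 + 13) / 1000 = 65/1000 = 0.0650 → 6.5 m.u.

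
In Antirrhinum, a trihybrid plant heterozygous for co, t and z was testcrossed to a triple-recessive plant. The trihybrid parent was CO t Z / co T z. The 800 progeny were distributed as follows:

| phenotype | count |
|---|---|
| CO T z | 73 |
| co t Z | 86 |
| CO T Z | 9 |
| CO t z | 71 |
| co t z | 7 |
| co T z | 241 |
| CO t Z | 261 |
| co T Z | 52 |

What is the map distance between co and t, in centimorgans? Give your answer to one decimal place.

21.9 centimorgans

The two rarest classes, CO T Z and co t z, are the double crossovers. Comparing them with the parentals, only the t allele has switched, so t is the middle locus and the order is z – t – co.
Crossovers in the t–co interval produce the single-crossover classes co t Z and CO T z (86 + 73 = 159) plus the double crossovers (16).
RF(t–co) = (159 + 16) / 800 = 175/800 = 0.2188 → 21.9 centimorgans.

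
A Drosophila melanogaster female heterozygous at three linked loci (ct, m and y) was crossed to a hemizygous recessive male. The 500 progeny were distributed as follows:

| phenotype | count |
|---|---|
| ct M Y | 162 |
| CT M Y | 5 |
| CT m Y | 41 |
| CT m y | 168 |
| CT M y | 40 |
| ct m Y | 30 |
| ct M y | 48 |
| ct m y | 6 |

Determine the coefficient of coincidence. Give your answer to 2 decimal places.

The two most frequent reciprocal classes, CT m y and ct M Y, are the parental types, so the F1 was CT m y / ct M Y.
The two rarest classes, ct m y and CT M Y, are the double crossovers. Comparing them with the parentals, only the ct allele has switched, so ct is the middle locus and the order is m – ct – y.
m–ct: (70 + 11)/500 = 0.1620; ct–y: (89 + 11)/500 = 0.2000.
Expected DCO frequency = 0.1620 × 0.2000 ≈ 0.03240; observed = 11/500 ≈ 0.02200.
Coefficient of coincidence = 0.02200/0.03240 ≈ 0.68.

0.68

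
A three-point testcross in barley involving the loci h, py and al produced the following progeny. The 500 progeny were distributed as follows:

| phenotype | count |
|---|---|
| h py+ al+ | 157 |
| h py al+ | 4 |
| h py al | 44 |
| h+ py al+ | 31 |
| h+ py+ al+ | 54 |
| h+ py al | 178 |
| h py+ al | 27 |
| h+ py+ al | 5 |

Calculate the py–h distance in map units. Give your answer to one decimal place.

21.4 map units

The two most frequent reciprocal classes, h+ py al and h py+ al+, are the parental types, so the F1 was h+ py al / h py+ al+.
The two rarest classes, h+ py+ al and h py al+, are the double crossovers. Comparing them with the parentals, only the py allele has switched, so py is the middle locus and the order is h – py – al.
Crossovers in the h–py interval produce the single-crossover classes h py al and h+ py+ al+ (44 + 54 = 98) plus the double crossovers (9).
RF(h–py) = (98 + 9) / 500 = 107/500 = 0.2140 → 21.4 map units.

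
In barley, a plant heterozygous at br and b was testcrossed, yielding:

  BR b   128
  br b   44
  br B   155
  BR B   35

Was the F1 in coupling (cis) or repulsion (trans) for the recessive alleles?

trans

The two most frequent classes are BR b (128) and br B (155); these are the parental (non-recombinant) types.
So the F1 carried BR b on one chromosome and br B on the other — the recessive alleles are on opposite chromosomes (trans / repulsion).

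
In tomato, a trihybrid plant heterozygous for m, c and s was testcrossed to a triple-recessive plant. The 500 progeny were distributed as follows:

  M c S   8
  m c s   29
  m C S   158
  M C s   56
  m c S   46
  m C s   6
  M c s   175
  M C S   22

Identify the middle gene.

The two most frequent reciprocal classes, M c s and m C S, are the parental types, so the F1 was M c s / m C S.
The two rarest classes, M c S and m C s, are the double crossovers. Comparing them with the parentals, only the s allele has switched, so s is the middle locus and the order is c – s – m.

s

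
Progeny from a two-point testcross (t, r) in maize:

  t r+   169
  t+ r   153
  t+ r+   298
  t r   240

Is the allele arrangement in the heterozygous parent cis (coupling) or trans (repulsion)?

The two most frequent classes are t+ r+ (298) and t r (240); these are the parental (non-recombinant) types.
So the F1 carried t+ r+ on one chromosome and t r on the other — the recessive alleles are on the same chromosome (cis / coupling).

cis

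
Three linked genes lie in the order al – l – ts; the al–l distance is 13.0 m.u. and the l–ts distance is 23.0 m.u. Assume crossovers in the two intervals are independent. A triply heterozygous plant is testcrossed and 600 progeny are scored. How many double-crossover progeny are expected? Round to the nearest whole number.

Map distances give recombination frequencies of 0.130 and 0.230 for the two intervals.
With no interference, expected double-crossover frequency = 0.130 × 0.230 = 0.02990.
Expected number = 0.02990 × 600 = 17.94 ≈ 18.

18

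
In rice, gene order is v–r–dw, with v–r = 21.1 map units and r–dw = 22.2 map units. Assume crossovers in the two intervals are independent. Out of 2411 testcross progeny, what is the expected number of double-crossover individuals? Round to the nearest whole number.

Map distances give recombination frequencies of 0.211 and 0.222 for the two intervals.
With no interference, expected double-crossover frequency = 0.211 × 0.222 = 0.04684.
Expected number = 0.04684 × 2411 = 112.94 ≈ 113.

113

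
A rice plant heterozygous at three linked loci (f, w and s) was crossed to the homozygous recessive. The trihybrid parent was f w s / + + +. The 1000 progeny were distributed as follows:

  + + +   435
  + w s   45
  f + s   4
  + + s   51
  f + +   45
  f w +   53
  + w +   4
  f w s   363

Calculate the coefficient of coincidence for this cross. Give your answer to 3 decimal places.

The two rarest classes, f + s and + w +, are the double crossovers. Comparing them with the parentals, only the w allele has switched, so w is the middle locus and the order is s – w – f.
s–w: (104 + 8)/1000 = 0.1120; w–f: (90 + 8)/1000 = 0.0980.
Expected DCO frequency = 0.1120 × 0.0980 ≈ 0.01098; observed = 8/1000 ≈ 0.00800.
Coefficient of coincidence = 0.00800/0.01098 ≈ 0.729.

0.729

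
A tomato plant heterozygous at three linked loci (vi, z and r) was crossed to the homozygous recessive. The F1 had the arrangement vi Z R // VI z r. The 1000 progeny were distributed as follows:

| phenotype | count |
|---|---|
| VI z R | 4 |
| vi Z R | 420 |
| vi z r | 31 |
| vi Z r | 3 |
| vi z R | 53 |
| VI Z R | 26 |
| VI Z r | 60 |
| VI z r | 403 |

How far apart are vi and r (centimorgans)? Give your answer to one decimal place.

The two rarest classes, vi Z r and VI z R, are the double crossovers. Comparing them with the parentals, only the r allele has switched, so r is the middle locus and the order is vi – r – z.
Crossovers in the vi–r interval produce the single-crossover classes VI Z R and vi z r (26 + 31 = 57) plus the double crossovers (7).
RF(vi–r) = (57 + 7) / 1000 = 64/1000 = 0.0640 → 6.4 centimorgans.

6.4 centimorgans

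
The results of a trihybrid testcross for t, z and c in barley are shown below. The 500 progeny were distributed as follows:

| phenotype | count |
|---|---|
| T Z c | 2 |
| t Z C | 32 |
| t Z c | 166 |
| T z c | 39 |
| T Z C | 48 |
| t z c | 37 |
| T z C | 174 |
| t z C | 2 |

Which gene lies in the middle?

t

The two most frequent reciprocal classes, t Z c and T z C, are the parental types, so the F1 was t Z c / T z C.
The two rarest classes, T Z c and t z C, are the double crossovers. Comparing them with the parentals, only the t allele has switched, so t is the middle locus and the order is z – t – c.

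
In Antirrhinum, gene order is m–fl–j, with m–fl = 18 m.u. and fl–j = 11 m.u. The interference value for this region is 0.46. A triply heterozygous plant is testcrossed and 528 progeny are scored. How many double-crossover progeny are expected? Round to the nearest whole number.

Map distances give recombination frequencies of 0.180 and 0.110 for the two intervals.
With interference 0.46 (so coincidence = 0.54), expected double-crossover frequency = 0.180 × 0.110 × 0.54 = 0.01069.
Expected number = 0.01069 × 528 = 5.65 ≈ 6.

6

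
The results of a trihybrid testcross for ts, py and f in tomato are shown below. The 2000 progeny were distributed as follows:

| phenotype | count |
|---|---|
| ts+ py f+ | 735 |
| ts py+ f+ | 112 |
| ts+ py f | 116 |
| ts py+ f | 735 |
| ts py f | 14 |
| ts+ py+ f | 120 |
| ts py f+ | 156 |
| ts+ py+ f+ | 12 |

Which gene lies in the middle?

py

The two most frequent reciprocal classes, ts py+ f and ts+ py f+, are the parental types, so the F1 was ts py+ f / ts+ py f+.
The two rarest classes, ts py f and ts+ py+ f+, are the double crossovers. Comparing them with the parentals, only the py allele has switched, so py is the middle locus and the order is ts – py – f.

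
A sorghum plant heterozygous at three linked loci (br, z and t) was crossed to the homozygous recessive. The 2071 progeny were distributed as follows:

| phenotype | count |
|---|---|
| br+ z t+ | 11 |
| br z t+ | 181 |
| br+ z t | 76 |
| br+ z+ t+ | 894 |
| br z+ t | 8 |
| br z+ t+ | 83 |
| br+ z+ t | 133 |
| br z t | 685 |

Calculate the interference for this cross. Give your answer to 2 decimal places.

The two most frequent reciprocal classes, br+ z+ t+ and br z t, are the parental types, so the F1 was br+ z+ t+ / br z t.
The two rarest classes, br+ z t+ and br z+ t, are the double crossovers. Comparing them with the parentals, only the z allele has switched, so z is the middle locus and the order is t – z – br.
t–z: (314 + 19)/2071 = 0.1608; z–br: (159 + 19)/2071 = 0.0859.
Expected DCO frequency = 0.1608 × 0.0859 ≈ 0.01381; observed = 19/2071 ≈ 0.00917.
Coefficient of coincidence = 0.00917/0.01381 ≈ 0.66; interference = 1 − 0.66 = 0.34.

0.34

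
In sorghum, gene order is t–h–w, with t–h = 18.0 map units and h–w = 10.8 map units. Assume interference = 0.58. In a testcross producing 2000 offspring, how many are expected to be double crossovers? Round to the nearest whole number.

Map distances give recombination frequencies of 0.180 and 0.108 for the two intervals.
With interference 0.58 (so coincidence = 0.42), expected double-crossover frequency = 0.180 × 0.108 × 0.42 = 0.00816.
Expected number = 0.00816 × 2000 = 16.33 ≈ 16.

16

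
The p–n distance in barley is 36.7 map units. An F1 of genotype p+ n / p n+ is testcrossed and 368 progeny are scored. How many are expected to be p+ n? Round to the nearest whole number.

116

A map distance of 36.7 map units corresponds to a recombination frequency of 0.367.
The F1 is p+ n / p n+, so p+ n is a parental gamete class with expected frequency (1 − r)/2 = 0.633/2 = 0.3165.
Expected number = 0.3165 × 368 = 116.47 ≈ 116.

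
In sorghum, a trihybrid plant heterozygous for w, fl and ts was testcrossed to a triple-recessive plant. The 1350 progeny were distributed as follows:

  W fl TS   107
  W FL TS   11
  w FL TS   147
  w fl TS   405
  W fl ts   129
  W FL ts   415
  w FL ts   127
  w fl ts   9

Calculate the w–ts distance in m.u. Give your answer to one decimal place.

The two most frequent reciprocal classes, w fl TS and W FL ts, are the parental types, so the F1 was w fl TS / W FL ts.
The two rarest classes, w fl ts and W FL TS, are the double crossovers. Comparing them with the parentals, only the ts allele has switched, so ts is the middle locus and the order is fl – ts – w.
Crossovers in the ts–w interval produce the single-crossover classes W fl TS and w FL ts (107 + 127 = 234) plus the double crossovers (20).
RF(ts–w) = (234 + 20) / 1350 = 254/1350 = 0.1881 → 18.8 m.u.

18.8 m.u.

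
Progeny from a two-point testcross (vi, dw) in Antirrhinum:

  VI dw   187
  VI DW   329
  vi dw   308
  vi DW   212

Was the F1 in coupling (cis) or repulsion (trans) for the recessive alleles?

The two most frequent classes are VI DW (329) and vi dw (308); these are the parental (non-recombinant) types.
So the F1 carried VI DW on one chromosome and vi dw on the other — the recessive alleles are on the same chromosome (cis / coupling).

cis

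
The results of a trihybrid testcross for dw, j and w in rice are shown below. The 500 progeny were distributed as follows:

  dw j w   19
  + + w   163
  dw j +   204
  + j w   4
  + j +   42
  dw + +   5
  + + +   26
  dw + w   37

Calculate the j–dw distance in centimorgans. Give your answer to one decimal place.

The two most frequent reciprocal classes, dw j + and + + w, are the parental types, so the F1 was dw j + / + + w.
The two rarest classes, dw + + and + j w, are the double crossovers. Comparing them with the parentals, only the j allele has switched, so j is the middle locus and the order is w – j – dw.
Crossovers in the j–dw interval produce the single-crossover classes + j + and dw + w (42 + 37 = 79) plus the double crossovers (9).
RF(j–dw) = (79 + 9) / 500 = 88/500 = 0.1760 → 17.6 centimorgans.

17.6 centimorgans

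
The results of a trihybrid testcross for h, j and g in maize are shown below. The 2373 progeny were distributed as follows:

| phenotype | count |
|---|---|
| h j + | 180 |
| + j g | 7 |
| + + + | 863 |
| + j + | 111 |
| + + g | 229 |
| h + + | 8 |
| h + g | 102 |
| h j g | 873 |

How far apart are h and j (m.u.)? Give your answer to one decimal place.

The two most frequent reciprocal classes, h j g and + + +, are the parental types, so the F1 was h j g / + + +.
The two rarest classes, + j g and h + +, are the double crossovers. Comparing them with the parentals, only the h allele has switched, so h is the middle locus and the order is g – h – j.
Crossovers in the h–j interval produce the single-crossover classes h + g and + j + (102 + 111 = 213) plus the double crossovers (15).
RF(h–j) = (213 + 15) / 2373 = 228/2373 = 0.0961 → 9.6 m.u.

9.6 m.u.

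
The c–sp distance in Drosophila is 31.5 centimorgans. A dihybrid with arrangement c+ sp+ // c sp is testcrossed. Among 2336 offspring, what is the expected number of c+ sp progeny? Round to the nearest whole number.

A map distance of 31.5 centimorgans corresponds to a recombination frequency of 0.315.
The F1 is c+ sp+ / c sp, so c+ sp is a recombinant gamete class with expected frequency r/2 = 0.315/2 = 0.1575.
Expected number = 0.1575 × 2336 = 367.92 ≈ 368.

368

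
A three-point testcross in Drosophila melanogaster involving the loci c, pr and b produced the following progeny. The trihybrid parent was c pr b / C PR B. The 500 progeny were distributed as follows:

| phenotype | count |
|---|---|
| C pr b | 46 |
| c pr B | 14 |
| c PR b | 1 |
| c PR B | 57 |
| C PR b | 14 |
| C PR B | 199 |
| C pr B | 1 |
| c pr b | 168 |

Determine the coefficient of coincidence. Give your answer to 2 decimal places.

0.32

The two rarest classes, c PR b and C pr B, are the double crossovers. Comparing them with the parentals, only the pr allele has switched, so pr is the middle locus and the order is c – pr – b.
c–pr: (103 + 2)/500 = 0.2100; pr–b: (28 + 2)/500 = 0.0600.
Expected DCO frequency = 0.2100 × 0.0600 ≈ 0.01260; observed = 2/500 ≈ 0.00400.
Coefficient of coincidence = 0.00400/0.01260 ≈ 0.32.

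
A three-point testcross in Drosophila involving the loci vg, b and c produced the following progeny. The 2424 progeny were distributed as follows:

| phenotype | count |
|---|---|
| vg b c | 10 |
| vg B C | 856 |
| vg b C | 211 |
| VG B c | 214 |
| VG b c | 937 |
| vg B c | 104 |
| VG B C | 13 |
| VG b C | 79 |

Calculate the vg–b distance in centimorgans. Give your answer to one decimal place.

The two most frequent reciprocal classes, VG b c and vg B C, are the parental types, so the F1 was VG b c / vg B C.
The two rarest classes, vg b c and VG B C, are the double crossovers. Comparing them with the parentals, only the vg allele has switched, so vg is the middle locus and the order is c – vg – b.
Crossovers in the vg–b interval produce the single-crossover classes VG B c and vg b C (214 + 211 = 425) plus the double crossovers (23).
RF(vg–b) = (425 + 23) / 2424 = 448/2424 = 0.1848 → 18.5 centimorgans.

18.5 centimorgans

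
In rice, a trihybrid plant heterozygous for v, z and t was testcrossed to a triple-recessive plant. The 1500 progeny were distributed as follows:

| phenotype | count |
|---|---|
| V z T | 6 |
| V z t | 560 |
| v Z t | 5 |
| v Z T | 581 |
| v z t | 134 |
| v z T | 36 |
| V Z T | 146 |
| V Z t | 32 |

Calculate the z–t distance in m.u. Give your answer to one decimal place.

5.3 m.u.

The two most frequent reciprocal classes, V z t and v Z T, are the parental types, so the F1 was V z t / v Z T.
The two rarest classes, V z T and v Z t, are the double crossovers. Comparing them with the parentals, only the t allele has switched, so t is the middle locus and the order is v – t – z.
Crossovers in the t–z interval produce the single-crossover classes V Z t and v z T (32 + 36 = 68) plus the double crossovers (11).
RF(t–z) = (68 + 11) / 1500 = 79/1500 = 0.0527 → 5.3 m.u.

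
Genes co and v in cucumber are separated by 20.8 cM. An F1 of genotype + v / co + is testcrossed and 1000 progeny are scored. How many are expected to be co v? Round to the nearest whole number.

104

A map distance of 20.8 cM corresponds to a recombination frequency of 0.208.
The F1 is + v / co +, so co v is a recombinant gamete class with expected frequency r/2 = 0.208/2 = 0.1040.
Expected number = 0.1040 × 1000 = 104.00 ≈ 104.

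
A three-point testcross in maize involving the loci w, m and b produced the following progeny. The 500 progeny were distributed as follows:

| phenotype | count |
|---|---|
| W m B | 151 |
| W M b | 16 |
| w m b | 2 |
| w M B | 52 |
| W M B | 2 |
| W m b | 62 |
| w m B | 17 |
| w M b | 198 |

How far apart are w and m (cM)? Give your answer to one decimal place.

The two most frequent reciprocal classes, w M b and W m B, are the parental types, so the F1 was w M b / W m B.
The two rarest classes, w m b and W M B, are the double crossovers. Comparing them with the parentals, only the m allele has switched, so m is the middle locus and the order is w – m – b.
Crossovers in the w–m interval produce the single-crossover classes W M b and w m B (16 + 17 = 33) plus the double crossovers (4).
RF(w–m) = (33 + 4) / 500 = 37/500 = 0.0740 → 7.4 cM.

7.4 cM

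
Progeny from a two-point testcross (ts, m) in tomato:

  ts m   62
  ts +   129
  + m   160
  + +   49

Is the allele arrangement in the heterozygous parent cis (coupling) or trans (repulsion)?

trans

The two most frequent classes are + m (160) and ts + (129); these are the parental (non-recombinant) types.
So the F1 carried + m on one chromosome and ts + on the other — the recessive alleles are on opposite chromosomes (trans / repulsion).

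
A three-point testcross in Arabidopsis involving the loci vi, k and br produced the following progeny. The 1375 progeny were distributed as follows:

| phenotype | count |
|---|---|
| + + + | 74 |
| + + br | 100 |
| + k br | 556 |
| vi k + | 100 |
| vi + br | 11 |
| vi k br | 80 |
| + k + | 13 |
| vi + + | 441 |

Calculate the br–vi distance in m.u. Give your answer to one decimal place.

The two most frequent reciprocal classes, vi + + and + k br, are the parental types, so the F1 was vi + + / + k br.
The two rarest classes, vi + br and + k +, are the double crossovers. Comparing them with the parentals, only the br allele has switched, so br is the middle locus and the order is k – br – vi.
Crossovers in the br–vi interval produce the single-crossover classes + + + and vi k br (74 + 80 = 154) plus the double crossovers (24).
RF(br–vi) = (154 + 24) / 1375 = 178/1375 = 0.1295 → 12.9 m.u.

12.9 m.u.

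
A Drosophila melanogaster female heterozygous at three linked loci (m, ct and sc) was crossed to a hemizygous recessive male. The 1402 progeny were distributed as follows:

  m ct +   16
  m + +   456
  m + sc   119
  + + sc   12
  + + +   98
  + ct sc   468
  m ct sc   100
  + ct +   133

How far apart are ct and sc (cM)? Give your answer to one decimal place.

The two most frequent reciprocal classes, m + + and + ct sc, are the parental types, so the F1 was m + + / + ct sc.
The two rarest classes, m ct + and + + sc, are the double crossovers. Comparing them with the parentals, only the ct allele has switched, so ct is the middle locus and the order is sc – ct – m.
Crossovers in the sc–ct interval produce the single-crossover classes m + sc and + ct + (119 + 133 = 252) plus the double crossovers (28).
RF(sc–ct) = (252 + 28) / 1402 = 280/1402 = 0.1997 → 20.0 cM.

20.0 cM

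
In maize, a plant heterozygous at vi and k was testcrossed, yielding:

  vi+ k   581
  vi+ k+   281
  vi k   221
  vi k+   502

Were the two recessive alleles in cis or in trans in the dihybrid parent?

trans

The two most frequent classes are vi+ k (581) and vi k+ (502); these are the parental (non-recombinant) types.
So the F1 carried vi+ k on one chromosome and vi k+ on the other — the recessive alleles are on opposite chromosomes (trans / repulsion).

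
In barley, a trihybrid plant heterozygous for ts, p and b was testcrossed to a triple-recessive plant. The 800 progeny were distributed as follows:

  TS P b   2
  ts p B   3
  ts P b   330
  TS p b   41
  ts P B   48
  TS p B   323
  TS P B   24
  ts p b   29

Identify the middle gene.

The two most frequent reciprocal classes, ts P b and TS p B, are the parental types, so the F1 was ts P b / TS p B.
The two rarest classes, TS P b and ts p B, are the double crossovers. Comparing them with the parentals, only the ts allele has switched, so ts is the middle locus and the order is b – ts – p.

ts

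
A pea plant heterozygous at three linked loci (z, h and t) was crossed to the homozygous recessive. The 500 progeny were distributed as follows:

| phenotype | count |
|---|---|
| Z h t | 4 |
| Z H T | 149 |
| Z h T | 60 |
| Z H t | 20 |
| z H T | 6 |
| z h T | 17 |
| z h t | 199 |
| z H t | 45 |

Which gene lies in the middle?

The two most frequent reciprocal classes, z h t and Z H T, are the parental types, so the F1 was z h t / Z H T.
The two rarest classes, Z h t and z H T, are the double crossovers. Comparing them with the parentals, only the z allele has switched, so z is the middle locus and the order is h – z – t.

z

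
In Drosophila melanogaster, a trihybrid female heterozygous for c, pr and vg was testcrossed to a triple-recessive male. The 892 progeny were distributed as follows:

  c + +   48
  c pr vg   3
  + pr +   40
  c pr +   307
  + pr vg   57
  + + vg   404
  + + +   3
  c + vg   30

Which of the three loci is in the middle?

The two most frequent reciprocal classes, + + vg and c pr +, are the parental types, so the F1 was + + vg / c pr +.
The two rarest classes, + + + and c pr vg, are the double crossovers. Comparing them with the parentals, only the vg allele has switched, so vg is the middle locus and the order is c – vg – pr.

vg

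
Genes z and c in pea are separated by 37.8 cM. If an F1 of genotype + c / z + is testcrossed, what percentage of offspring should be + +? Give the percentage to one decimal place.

18.9%

A map distance of 37.8 cM corresponds to a recombination frequency of 0.378.
The F1 is + c / z +, so + + is a recombinant gamete class with expected frequency r/2 = 0.378/2 = 0.1890.
That is 0.1890 = 18.9% of the progeny.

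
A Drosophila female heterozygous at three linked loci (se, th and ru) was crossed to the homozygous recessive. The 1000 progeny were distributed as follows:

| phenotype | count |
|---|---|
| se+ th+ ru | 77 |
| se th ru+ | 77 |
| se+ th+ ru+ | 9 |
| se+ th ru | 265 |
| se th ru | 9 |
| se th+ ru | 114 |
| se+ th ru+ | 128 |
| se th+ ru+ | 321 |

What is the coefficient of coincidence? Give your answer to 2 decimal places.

0.40

The two most frequent reciprocal classes, se+ th ru and se th+ ru+, are the parental types, so the F1 was se+ th ru / se th+ ru+.
The two rarest classes, se th ru and se+ th+ ru+, are the double crossovers. Comparing them with the parentals, only the se allele has switched, so se is the middle locus and the order is ru – se – th.
ru–se: (242 + 18)/1000 = 0.2600; se–th: (154 + 18)/1000 = 0.1720.
Expected DCO frequency = 0.2600 × 0.1720 ≈ 0.04472; observed = 18/1000 ≈ 0.01800.
Coefficient of coincidence = 0.01800/0.04472 ≈ 0.40.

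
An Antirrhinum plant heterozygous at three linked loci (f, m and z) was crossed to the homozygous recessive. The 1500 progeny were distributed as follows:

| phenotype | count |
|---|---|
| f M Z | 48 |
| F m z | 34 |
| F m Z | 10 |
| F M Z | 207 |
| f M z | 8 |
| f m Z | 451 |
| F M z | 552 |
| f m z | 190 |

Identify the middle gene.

f

The two most frequent reciprocal classes, f m Z and F M z, are the parental types, so the F1 was f m Z / F M z.
The two rarest classes, F m Z and f M z, are the double crossovers. Comparing them with the parentals, only the f allele has switched, so f is the middle locus and the order is m – f – z.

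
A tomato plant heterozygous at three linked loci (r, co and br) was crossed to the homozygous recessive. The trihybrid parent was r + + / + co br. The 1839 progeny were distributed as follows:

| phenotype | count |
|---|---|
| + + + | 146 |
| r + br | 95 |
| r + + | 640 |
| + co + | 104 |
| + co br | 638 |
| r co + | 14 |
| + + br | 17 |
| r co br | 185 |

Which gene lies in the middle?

co

The two rarest classes, r co + and + + br, are the double crossovers. Comparing them with the parentals, only the co allele has switched, so co is the middle locus and the order is r – co – br.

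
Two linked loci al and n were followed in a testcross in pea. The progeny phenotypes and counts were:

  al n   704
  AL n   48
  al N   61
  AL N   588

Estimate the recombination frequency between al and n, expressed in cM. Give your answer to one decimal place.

7.8 cM

The two most frequent classes, AL N (588) and al n (704), are the parental types, so the F1 was AL N / al n.
The recombinant classes are AL n and al N: 48 + 61 = 109.
Recombination frequency = 109/1401 = 0.0778 ≈ 7.8%, i.e. 7.8 cM.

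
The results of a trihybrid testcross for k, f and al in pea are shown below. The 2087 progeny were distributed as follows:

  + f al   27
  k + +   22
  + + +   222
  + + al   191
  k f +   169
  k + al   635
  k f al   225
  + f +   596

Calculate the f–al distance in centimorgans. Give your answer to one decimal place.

The two most frequent reciprocal classes, + f + and k + al, are the parental types, so the F1 was + f + / k + al.
The two rarest classes, + f al and k + +, are the double crossovers. Comparing them with the parentals, only the al allele has switched, so al is the middle locus and the order is f – al – k.
Crossovers in the f–al interval produce the single-crossover classes + + + and k f al (222 + 225 = 447) plus the double crossovers (49).
RF(f–al) = (447 + 49) / 2087 = 496/2087 = 0.2377 → 23.8 centimorgans.

23.8 centimorgans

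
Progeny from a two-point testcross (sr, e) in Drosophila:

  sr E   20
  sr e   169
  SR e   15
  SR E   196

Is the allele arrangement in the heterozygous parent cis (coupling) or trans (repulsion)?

The two most frequent classes are SR E (196) and sr e (169); these are the parental (non-recombinant) types.
So the F1 carried SR E on one chromosome and sr e on the other — the recessive alleles are on the same chromosome (cis / coupling).

cis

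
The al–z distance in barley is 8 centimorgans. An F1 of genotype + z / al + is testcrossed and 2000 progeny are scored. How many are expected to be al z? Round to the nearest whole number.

80

A map distance of 8 centimorgans corresponds to a recombination frequency of 0.080.
The F1 is + z / al +, so al z is a recombinant gamete class with expected frequency r/2 = 0.080/2 = 0.0400.
Expected number = 0.0400 × 2000 = 80.00 ≈ 80.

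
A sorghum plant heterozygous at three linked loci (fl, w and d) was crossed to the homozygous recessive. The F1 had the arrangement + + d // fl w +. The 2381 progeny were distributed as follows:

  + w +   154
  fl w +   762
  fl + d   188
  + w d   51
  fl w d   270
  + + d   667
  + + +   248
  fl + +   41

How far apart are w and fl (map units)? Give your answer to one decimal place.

18.2 map units

The two rarest classes, + w d and fl + +, are the double crossovers. Comparing them with the parentals, only the w allele has switched, so w is the middle locus and the order is d – w – fl.
Crossovers in the w–fl interval produce the single-crossover classes fl + d and + w + (188 + 154 = 342) plus the double crossovers (92).
RF(w–fl) = (342 + 92) / 2381 = 434/2381 = 0.1823 → 18.2 map units.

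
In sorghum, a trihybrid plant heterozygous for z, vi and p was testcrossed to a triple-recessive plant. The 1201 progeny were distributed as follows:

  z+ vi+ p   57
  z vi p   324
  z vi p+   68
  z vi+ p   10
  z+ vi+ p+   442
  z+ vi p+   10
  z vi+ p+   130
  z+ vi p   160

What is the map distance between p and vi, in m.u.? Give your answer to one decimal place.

The two most frequent reciprocal classes, z vi p and z+ vi+ p+, are the parental types, so the F1 was z vi p / z+ vi+ p+.
The two rarest classes, z vi+ p and z+ vi p+, are the double crossovers. Comparing them with the parentals, only the vi allele has switched, so vi is the middle locus and the order is z – vi – p.
Crossovers in the vi–p interval produce the single-crossover classes z vi p+ and z+ vi+ p (68 + 57 = 125) plus the double crossovers (20).
RF(vi–p) = (125 + 20) / 1201 = 145/1201 = 0.1207 → 12.1 m.u.

12.1 m.u.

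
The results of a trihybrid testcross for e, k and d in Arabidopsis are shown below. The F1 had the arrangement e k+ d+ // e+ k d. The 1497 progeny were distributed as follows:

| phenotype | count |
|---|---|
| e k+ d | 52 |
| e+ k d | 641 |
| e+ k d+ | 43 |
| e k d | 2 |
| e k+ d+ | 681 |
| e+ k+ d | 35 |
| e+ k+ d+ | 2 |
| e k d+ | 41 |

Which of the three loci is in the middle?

e

The two rarest classes, e+ k+ d+ and e k d, are the double crossovers. Comparing them with the parentals, only the e allele has switched, so e is the middle locus and the order is k – e – d.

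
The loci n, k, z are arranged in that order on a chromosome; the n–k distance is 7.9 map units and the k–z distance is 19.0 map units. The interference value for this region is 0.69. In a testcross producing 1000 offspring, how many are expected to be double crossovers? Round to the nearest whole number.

Map distances give recombination frequencies of 0.079 and 0.190 for the two intervals.
With interference 0.69 (so coincidence = 0.31), expected double-crossover frequency = 0.079 × 0.190 × 0.31 = 0.00465.
Expected number = 0.00465 × 1000 = 4.65 ≈ 5.

5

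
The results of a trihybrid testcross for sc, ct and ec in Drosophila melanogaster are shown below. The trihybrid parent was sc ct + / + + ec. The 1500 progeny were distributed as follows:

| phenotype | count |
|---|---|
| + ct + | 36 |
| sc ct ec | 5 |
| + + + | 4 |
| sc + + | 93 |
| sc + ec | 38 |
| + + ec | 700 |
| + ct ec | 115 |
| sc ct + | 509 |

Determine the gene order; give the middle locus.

ec

The two rarest classes, sc ct ec and + + +, are the double crossovers. Comparing them with the parentals, only the ec allele has switched, so ec is the middle locus and the order is sc – ec – ct.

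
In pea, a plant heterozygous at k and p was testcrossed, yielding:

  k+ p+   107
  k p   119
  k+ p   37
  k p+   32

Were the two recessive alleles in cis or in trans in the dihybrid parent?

The two most frequent classes are k+ p+ (107) and k p (119); these are the parental (non-recombinant) types.
So the F1 carried k+ p+ on one chromosome and k p on the other — the recessive alleles are on the same chromosome (cis / coupling).

cis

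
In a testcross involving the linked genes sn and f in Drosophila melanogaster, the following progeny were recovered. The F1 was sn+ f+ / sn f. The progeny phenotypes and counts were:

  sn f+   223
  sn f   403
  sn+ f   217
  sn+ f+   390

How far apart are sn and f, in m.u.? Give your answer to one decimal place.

35.7 m.u.

The recombinant classes are sn+ f and sn f+: 217 + 223 = 440.
Recombination frequency = 440/1233 = 0.3569 ≈ 35.7%, i.e. 35.7 m.u.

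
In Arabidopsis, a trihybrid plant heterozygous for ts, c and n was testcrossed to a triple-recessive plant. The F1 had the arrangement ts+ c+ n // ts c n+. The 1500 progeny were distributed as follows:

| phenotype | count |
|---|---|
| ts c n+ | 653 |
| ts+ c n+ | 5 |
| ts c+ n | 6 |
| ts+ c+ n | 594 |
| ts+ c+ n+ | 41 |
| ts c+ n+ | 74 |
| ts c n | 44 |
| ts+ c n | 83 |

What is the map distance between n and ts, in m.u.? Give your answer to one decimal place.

6.4 m.u.

The two rarest classes, ts c+ n and ts+ c n+, are the double crossovers. Comparing them with the parentals, only the ts allele has switched, so ts is the middle locus and the order is c – ts – n.
Crossovers in the ts–n interval produce the single-crossover classes ts+ c+ n+ and ts c n (41 + 44 = 85) plus the double crossovers (11).
RF(ts–n) = (85 + 11) / 1500 = 96/1500 = 0.0640 → 6.4 m.u.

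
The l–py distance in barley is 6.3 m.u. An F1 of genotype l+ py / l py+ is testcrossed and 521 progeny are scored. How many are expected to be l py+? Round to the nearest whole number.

A map distance of 6.3 m.u. corresponds to a recombination frequency of 0.063.
The F1 is l+ py / l py+, so l py+ is a parental gamete class with expected frequency (1 − r)/2 = 0.937/2 = 0.4685.
Expected number = 0.4685 × 521 = 244.09 ≈ 244.

244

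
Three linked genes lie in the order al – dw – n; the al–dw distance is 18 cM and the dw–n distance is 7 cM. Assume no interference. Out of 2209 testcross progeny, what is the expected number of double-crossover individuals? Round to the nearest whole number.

Map distances give recombination frequencies of 0.180 and 0.070 for the two intervals.
With no interference, expected double-crossover frequency = 0.180 × 0.070 = 0.01260.
Expected number = 0.01260 × 2209 = 27.83 ≈ 28.

28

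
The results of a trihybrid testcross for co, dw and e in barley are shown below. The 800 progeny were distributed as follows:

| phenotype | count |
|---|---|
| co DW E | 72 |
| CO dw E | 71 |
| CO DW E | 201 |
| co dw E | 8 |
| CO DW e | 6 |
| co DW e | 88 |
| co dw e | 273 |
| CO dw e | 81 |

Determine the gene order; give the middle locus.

The two most frequent reciprocal classes, co dw e and CO DW E, are the parental types, so the F1 was co dw e / CO DW E.
The two rarest classes, co dw E and CO DW e, are the double crossovers. Comparing them with the parentals, only the e allele has switched, so e is the middle locus and the order is dw – e – co.

e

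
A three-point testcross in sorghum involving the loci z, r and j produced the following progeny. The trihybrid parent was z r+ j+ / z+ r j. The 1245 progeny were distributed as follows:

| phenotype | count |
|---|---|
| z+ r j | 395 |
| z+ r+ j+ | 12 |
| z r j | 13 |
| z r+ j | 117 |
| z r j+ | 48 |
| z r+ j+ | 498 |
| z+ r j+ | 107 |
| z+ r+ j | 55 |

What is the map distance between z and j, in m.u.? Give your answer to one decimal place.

20.0 m.u.

The two rarest classes, z+ r+ j+ and z r j, are the double crossovers. Comparing them with the parentals, only the z allele has switched, so z is the middle locus and the order is r – z – j.
Crossovers in the z–j interval produce the single-crossover classes z r+ j and z+ r j+ (117 + 107 = 224) plus the double crossovers (25).
RF(z–j) = (224 + 25) / 1245 = 249/1245 = 0.2000 → 20.0 m.u.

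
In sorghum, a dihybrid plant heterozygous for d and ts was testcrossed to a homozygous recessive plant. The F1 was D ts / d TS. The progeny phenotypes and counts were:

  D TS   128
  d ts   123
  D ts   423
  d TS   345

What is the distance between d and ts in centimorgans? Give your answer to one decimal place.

The recombinant classes are D TS and d ts: 128 + 123 = 251.
Recombination frequency = 251/1019 = 0.2463 ≈ 24.6%, i.e. 24.6 centimorgans.

24.6 centimorgans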